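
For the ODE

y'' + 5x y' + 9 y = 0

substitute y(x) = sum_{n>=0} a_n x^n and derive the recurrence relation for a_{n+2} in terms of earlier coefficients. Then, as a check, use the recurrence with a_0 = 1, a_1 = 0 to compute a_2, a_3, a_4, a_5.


Substitute y = sum_n a_n x^n.
y''(x) has coefficient (n+2)(n+1) a_{n+2} at x^n;
5 x y'(x) has coefficient 5 n a_n at x^n (shift);
9 y(x) has coefficient 9 a_n at x^n.
Matching x^n: (n+2)(n+1) a_{n+2} + (5n + 9) a_n = 0.
Thus a_{n+2} = (-5n - 9) / ((n+1)(n+2)) * a_n.

Check with a_0 = 1, a_1 = 0 (apply the recurrence for n = 0, 1, 2, 3): a_0 = 1, a_1 = 0, a_2 = -9/2, a_3 = 0, a_4 = 57/8, a_5 = 0.

a_(n+2) = (-5n - 9) / ((n+1)(n+2)) * a_n; check: a_0 = 1, a_1 = 0, a_2 = -9/2, a_3 = 0, a_4 = 57/8, a_5 = 0


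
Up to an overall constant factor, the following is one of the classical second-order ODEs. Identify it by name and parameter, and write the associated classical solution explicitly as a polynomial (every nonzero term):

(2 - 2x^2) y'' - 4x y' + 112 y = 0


All three coefficients share the factor 2; dividing through by 2 gives  (1 - x^2) y'' - 2x y' + 56 y = 0.
This matches the Legendre equation (1 - x^2) y'' - 2x y' + n(n+1) y = 0 (note the -2x y' term) with n(n+1) = 56, so n = 7; the polynomial solution is P_7(x).
With y = sum_k a_k x^k, matching x^k gives (k+2)(k+1) a_{k+2} = [k(k+1) - n(n+1)] a_k = (k - 7)(k + 8) a_k. The right side vanishes at k = 7, so the series with the parity of 7 terminates at degree 7.
Standard normalization (P_n(1) = 1): leading coefficient (2n)!/(2^n (n!)^2) = 87178291200/(128*25401600) = 429/16, so a_7 = 429/16. Work downward with a_k = (k+1)(k+2) a_{k+2} / ((k - 7)(k + 8)):
  a_5 = (6)(7)(429/16) / ((5 - 7)(5 + 8)) = (9009/8)/(-26) = -693/16
  a_3 = (4)(5)(-693/16) / ((3 - 7)(3 + 8)) = (-3465/4)/(-44) = 315/16
  a_1 = (2)(3)(315/16) / ((1 - 7)(1 + 8)) = (945/8)/(-54) = -35/16
Hence P_7(x) = 429 x^7/16 - 693 x^5/16 + 315 x^3/16 - 35 x/16.

P_7(x); series = 429 x^7/16 - 693 x^5/16 + 315 x^3/16 - 35 x/16


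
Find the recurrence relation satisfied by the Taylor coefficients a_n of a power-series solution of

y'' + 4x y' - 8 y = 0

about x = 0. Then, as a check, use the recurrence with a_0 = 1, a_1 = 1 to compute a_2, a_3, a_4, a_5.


Substitute y = sum_n a_n x^n.
y''(x) has coefficient (n+2)(n+1) a_{n+2} at x^n;
4 x y'(x) has coefficient 4 n a_n at x^n (shift);
-8 y(x) has coefficient -8 a_n at x^n.
Matching x^n: (n+2)(n+1) a_{n+2} + (4n - 8) a_n = 0.
Thus a_{n+2} = (-4n + 8) / ((n+1)(n+2)) * a_n.

Check with a_0 = 1, a_1 = 1 (apply the recurrence for n = 0, 1, 2, 3): a_0 = 1, a_1 = 1, a_2 = 4, a_3 = 2/3, a_4 = 0, a_5 = -2/15.

a_(n+2) = (-4n + 8) / ((n+1)(n+2)) * a_n; check: a_0 = 1, a_1 = 1, a_2 = 4, a_3 = 2/3, a_4 = 0, a_5 = -2/15


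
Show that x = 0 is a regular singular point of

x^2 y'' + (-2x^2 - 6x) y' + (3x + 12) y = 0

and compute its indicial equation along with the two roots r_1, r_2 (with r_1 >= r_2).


Divide by x^2 to reach normal form y'' + P_1(x) y' + P_2(x) y = 0 with P_1(x) = -2 - 6/x and P_2(x) = 3/x + 12/x^2.
x = 0 is a singular point because the y'-coefficient -2 - 6/x has a pole at x = 0 and the y-coefficient 3/x + 12/x^2 has a pole at x = 0.
It is a regular singular point because x P_1(x) = p(x) = -2x - 6 and x^2 P_2(x) = q(x) = 3x + 12 are polynomials, hence analytic at x = 0.
p(0) = -6,  q(0) = 12.
Indicial equation: r(r-1) + p(0) r + q(0) = 0, i.e. r^2 + (p(0) - 1) r + q(0) = 0, i.e. r^2 - 7 r + 12 = 0.
Discriminant: (-7)^2 - 4(12) = 1, so r = (7 ± 1)/2.
Solving: r_1 = 4, r_2 = 3.

indicial: r^2 - 7 r + 12 = 0; roots r_1 = 4, r_2 = 3


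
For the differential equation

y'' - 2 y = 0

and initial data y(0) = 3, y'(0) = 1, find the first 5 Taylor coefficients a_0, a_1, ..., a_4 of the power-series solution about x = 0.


Ansatz: y(x) = sum_{n>=0} a_n x^n, so y'(x) = sum_{n>=1} n a_n x^(n-1) and y''(x) = sum_{n>=2} n(n-1) a_n x^(n-2).
Substitute into P(x) y'' + Q(x) y' + R(x) y = 0 with P(x) = 1, Q(x) = 0, R(x) = -2, and match powers of x.
Initial conditions: a_0 = 3, a_1 = 1.
Setting the coefficient of each power of x to zero and solving order by order (substituting the coefficients already found):
  x^0: 2 a_2 - 2 a_0 = 0  ->  2 a_2 = 2 a_0 = 6  ->  a_2 = 3
  x^1: 6 a_3 - 2 a_1 = 0  ->  6 a_3 = 2 a_1 = 2  ->  a_3 = 1/3
  x^2: 12 a_4 - 2 a_2 = 0  ->  12 a_4 = 2 a_2 = 6  ->  a_4 = 1/2
Truncated series: y(x) = 3 + x + 3 x^2 + (1/3) x^3 + (1/2) x^4 + O(x^5).

a_0 = 3; a_1 = 1; a_2 = 3; a_3 = 1/3; a_4 = 1/2


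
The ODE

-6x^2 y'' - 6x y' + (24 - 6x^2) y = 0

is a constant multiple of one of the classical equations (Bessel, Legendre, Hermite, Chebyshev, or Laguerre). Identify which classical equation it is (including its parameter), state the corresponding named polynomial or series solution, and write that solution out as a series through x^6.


All three coefficients share the factor -6; dividing through by -6 gives  x^2 y'' + x y' + (x^2 - 4) y = 0.
This matches the Bessel equation x^2 y'' + x y' + (x^2 - nu^2) y = 0 with nu^2 = 4, so nu = 2; the solution bounded at x = 0 is J_2(x).
Frobenius at x = 0: indicial roots ±nu; for r = nu the recurrence k(k + 2nu) c_k = -c_{k-2} gives the standard series J_nu(x) = sum_{k>=0} (-1)^k / (k! (k+nu)!) (x/2)^(2k+nu). Evaluate the first 3 terms:
  k = 0: (-1)^0 / (0! * 2! * 2^2) x^2 = 1/(1*2*4) x^2 = (1/8) x^2
  k = 1: (-1)^1 / (1! * 3! * 2^4) x^4 = -1/(1*6*16) x^4 = (-1/96) x^4
  k = 2: (-1)^2 / (2! * 4! * 2^6) x^6 = 1/(2*24*64) x^6 = (1/3072) x^6
Hence J_2(x) = x^6/3072 - x^4/96 + x^2/8 + ....

J_2(x); series = x^6/3072 - x^4/96 + x^2/8


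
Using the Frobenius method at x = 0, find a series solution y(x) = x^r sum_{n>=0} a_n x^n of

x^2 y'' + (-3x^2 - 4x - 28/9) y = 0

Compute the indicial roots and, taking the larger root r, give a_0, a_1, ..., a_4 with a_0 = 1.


Write in Frobenius form y'' + (p(x)/x) y' + (q(x)/x^2) y = 0:
  p(x) = 0,  q(x) = -3x^2 - 4x - 28/9.
Indicial equation: r(r-1) + (0) r + (-28/9) = 0 -> roots r_1 = 7/3, r_2 = -4/3.
Take r = r_1 = 7/3. Let y(x) = x^r sum_{n>=0} a_n x^n with a_0 = 1.
Substitute y = x^r sum a_n x^n and match x^{r+n}. The recurrence is
  D(n) a_n - 4 a_{n-1} - 3 a_{n-2} = 0,  where D(n) = (r+n)(r+n-1) + (0)(r+n) + (-28/9).
  a_n = [4 a_{n-1} + 3 a_{n-2}] / D(n).
Since the indicial polynomial factors as (r - r_1)(r - r_2), D(n) = (r_1 + n - r_1)(r_1 + n - r_2) = n(n + 11/3).
Evaluating step by step (a_0 = 1):
  n = 1: D(1) = 1(1 + 11/3) = 14/3; numerator = 4(1) = 4; a_1 = (4)/(14/3) = 6/7
  n = 2: D(2) = 2(2 + 11/3) = 34/3; numerator = 4(6/7) + 3(1) = 45/7; a_2 = (45/7)/(34/3) = 135/238
  n = 3: D(3) = 3(3 + 11/3) = 20; numerator = 4(135/238) + 3(6/7) = 576/119; a_3 = (576/119)/(20) = 144/595
  n = 4: D(4) = 4(4 + 11/3) = 92/3; numerator = 4(144/595) + 3(135/238) = 3177/1190; a_4 = (3177/1190)/(92/3) = 9531/109480

r = 7/3; a_0 = 1; a_1 = 6/7; a_2 = 135/238; a_3 = 144/595; a_4 = 9531/109480


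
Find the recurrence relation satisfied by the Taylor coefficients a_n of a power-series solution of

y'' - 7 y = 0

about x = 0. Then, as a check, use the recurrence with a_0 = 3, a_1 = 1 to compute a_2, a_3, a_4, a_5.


Substitute y = sum_n a_n x^n into y'' + (const) y = 0.
y''(x) = sum_{n>=0} (n+2)(n+1) a_{n+2} x^n.
The ODE becomes sum_n [(n+2)(n+1) a_{n+2} - 7 a_n] x^n = 0.
Setting each coefficient to zero gives the recurrence:
  (n+2)(n+1) a_{n+2} - 7 a_n = 0,
  a_{n+2} = 7 / ((n+1)(n+2)) a_n.

Check with a_0 = 3, a_1 = 1 (apply the recurrence for n = 0, 1, 2, 3): a_0 = 3, a_1 = 1, a_2 = 21/2, a_3 = 7/6, a_4 = 49/8, a_5 = 49/120.

a_{n+2} = 7/((n+1)(n+2)) * a_n; check: a_0 = 3, a_1 = 1, a_2 = 21/2, a_3 = 7/6, a_4 = 49/8, a_5 = 49/120


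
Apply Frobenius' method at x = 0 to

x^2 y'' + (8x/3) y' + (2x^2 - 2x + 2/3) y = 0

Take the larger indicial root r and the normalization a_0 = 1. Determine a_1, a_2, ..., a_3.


Write in Frobenius form y'' + (p(x)/x) y' + (q(x)/x^2) y = 0:
  p(x) = 8/3,  q(x) = 2x^2 - 2x + 2/3.
Indicial equation: r(r-1) + (8/3) r + (2/3) = 0 -> roots r_1 = -2/3, r_2 = -1.
Take r = r_1 = -2/3. Let y(x) = x^r sum_{n>=0} a_n x^n with a_0 = 1.
Substitute y = x^r sum a_n x^n and match x^{r+n}. The recurrence is
  D(n) a_n - 2 a_{n-1} + 2 a_{n-2} = 0,  where D(n) = (r+n)(r+n-1) + (8/3)(r+n) + (2/3).
  a_n = [2 a_{n-1} - 2 a_{n-2}] / D(n).
Since the indicial polynomial factors as (r - r_1)(r - r_2), D(n) = (r_1 + n - r_1)(r_1 + n - r_2) = n(n + 1/3).
Evaluating step by step (a_0 = 1):
  n = 1: D(1) = 1(1 + 1/3) = 4/3; numerator = 2(1) = 2; a_1 = (2)/(4/3) = 3/2
  n = 2: D(2) = 2(2 + 1/3) = 14/3; numerator = 2(3/2) - 2(1) = 1; a_2 = (1)/(14/3) = 3/14
  n = 3: D(3) = 3(3 + 1/3) = 10; numerator = 2(3/14) - 2(3/2) = -18/7; a_3 = (-18/7)/(10) = -9/35

r = -2/3; a_0 = 1; a_1 = 3/2; a_2 = 3/14; a_3 = -9/35


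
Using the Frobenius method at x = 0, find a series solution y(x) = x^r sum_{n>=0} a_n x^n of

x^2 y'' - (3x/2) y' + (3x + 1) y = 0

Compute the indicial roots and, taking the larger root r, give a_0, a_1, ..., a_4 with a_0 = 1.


Write in Frobenius form y'' + (p(x)/x) y' + (q(x)/x^2) y = 0:
  p(x) = -3/2,  q(x) = 3x + 1.
Indicial equation: r(r-1) + (-3/2) r + (1) = 0 -> roots r_1 = 2, r_2 = 1/2.
Take r = r_1 = 2. Let y(x) = x^r sum_{n>=0} a_n x^n with a_0 = 1.
Substitute y = x^r sum a_n x^n and match x^{r+n}. The recurrence is
  D(n) a_n + 3 a_{n-1} = 0,  where D(n) = (r+n)(r+n-1) + (-3/2)(r+n) + (1).
  a_n = -3 / D(n) * a_{n-1}.
Since the indicial polynomial factors as (r - r_1)(r - r_2), D(n) = (r_1 + n - r_1)(r_1 + n - r_2) = n(n + 3/2).
Evaluating step by step (a_0 = 1):
  n = 1: D(1) = 1(1 + 3/2) = 5/2; numerator = -3(1) = -3; a_1 = (-3)/(5/2) = -6/5
  n = 2: D(2) = 2(2 + 3/2) = 7; numerator = -3(-6/5) = 18/5; a_2 = (18/5)/(7) = 18/35
  n = 3: D(3) = 3(3 + 3/2) = 27/2; numerator = -3(18/35) = -54/35; a_3 = (-54/35)/(27/2) = -4/35
  n = 4: D(4) = 4(4 + 3/2) = 22; numerator = -3(-4/35) = 12/35; a_4 = (12/35)/(22) = 6/385

r = 2; a_0 = 1; a_1 = -6/5; a_2 = 18/35; a_3 = -4/35; a_4 = 6/385


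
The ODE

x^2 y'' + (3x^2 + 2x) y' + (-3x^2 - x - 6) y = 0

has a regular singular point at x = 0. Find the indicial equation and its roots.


Divide by x^2 to reach normal form y'' + P_1(x) y' + P_2(x) y = 0 with P_1(x) = 3 + 2/x and P_2(x) = -3 - 1/x - 6/x^2.
x = 0 is a singular point because the y'-coefficient 3 + 2/x has a pole at x = 0 and the y-coefficient -3 - 1/x - 6/x^2 has a pole at x = 0.
It is a regular singular point because x P_1(x) = p(x) = 3x + 2 and x^2 P_2(x) = q(x) = -3x^2 - x - 6 are polynomials, hence analytic at x = 0.
p(0) = 2,  q(0) = -6.
Indicial equation: r(r-1) + p(0) r + q(0) = 0, i.e. r^2 + (p(0) - 1) r + q(0) = 0, i.e. r^2 + 1 r - 6 = 0.
Discriminant: (1)^2 - 4(-6) = 25, so r = (-1 ± 5)/2.
Solving: r_1 = 2, r_2 = -3.

indicial: r^2 + 1 r - 6 = 0; roots r_1 = 2, r_2 = -3


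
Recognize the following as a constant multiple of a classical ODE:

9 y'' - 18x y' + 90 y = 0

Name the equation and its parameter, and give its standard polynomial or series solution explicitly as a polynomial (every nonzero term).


All three coefficients share the factor 9; dividing through by 9 gives  y'' - 2x y' + 10 y = 0.
This matches the Hermite equation y'' - 2x y' + 2n y = 0 with 2n = 10, so n = 5; the polynomial solution is H_5(x).
With y = sum_k a_k x^k, matching x^k gives (k+2)(k+1) a_{k+2} = 2(k - n) a_k = 2(k - 5) a_k. The right side vanishes at k = 5, so the series with the parity of 5 terminates at degree 5.
Standard normalization: leading coefficient of H_n is 2^n, so a_5 = 2^5 = 32. Work downward with a_k = (k+1)(k+2) a_{k+2} / (2(k - n)):
  a_3 = (4)(5)(32) / (2(3 - 5)) = 640/(-4) = -160
  a_1 = (2)(3)(-160) / (2(1 - 5)) = -960/(-8) = 120
Hence H_5(x) = 32 x^5 - 160 x^3 + 120 x.

H_5(x); series = 32 x^5 - 160 x^3 + 120 x


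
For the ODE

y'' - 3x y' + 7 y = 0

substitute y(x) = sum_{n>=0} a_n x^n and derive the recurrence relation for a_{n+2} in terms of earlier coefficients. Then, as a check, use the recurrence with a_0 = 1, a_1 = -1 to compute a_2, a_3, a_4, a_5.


Substitute y = sum_n a_n x^n.
y''(x) has coefficient (n+2)(n+1) a_{n+2} at x^n;
-3 x y'(x) has coefficient -3 n a_n at x^n (shift);
7 y(x) has coefficient 7 a_n at x^n.
Matching x^n: (n+2)(n+1) a_{n+2} + (-3n + 7) a_n = 0.
Thus a_{n+2} = (3n - 7) / ((n+1)(n+2)) * a_n.

Check with a_0 = 1, a_1 = -1 (apply the recurrence for n = 0, 1, 2, 3): a_0 = 1, a_1 = -1, a_2 = -7/2, a_3 = 2/3, a_4 = 7/24, a_5 = 1/15.

a_(n+2) = (3n - 7) / ((n+1)(n+2)) * a_n; check: a_0 = 1, a_1 = -1, a_2 = -7/2, a_3 = 2/3, a_4 = 7/24, a_5 = 1/15


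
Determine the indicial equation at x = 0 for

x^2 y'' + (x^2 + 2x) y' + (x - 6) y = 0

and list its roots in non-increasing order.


Divide by x^2 to reach normal form y'' + P_1(x) y' + P_2(x) y = 0 with P_1(x) = 1 + 2/x and P_2(x) = 1/x - 6/x^2.
x = 0 is a singular point because the y'-coefficient 1 + 2/x has a pole at x = 0 and the y-coefficient 1/x - 6/x^2 has a pole at x = 0.
It is a regular singular point because x P_1(x) = p(x) = x + 2 and x^2 P_2(x) = q(x) = x - 6 are polynomials, hence analytic at x = 0.
p(0) = 2,  q(0) = -6.
Indicial equation: r(r-1) + p(0) r + q(0) = 0, i.e. r^2 + (p(0) - 1) r + q(0) = 0, i.e. r^2 + 1 r - 6 = 0.
Discriminant: (1)^2 - 4(-6) = 25, so r = (-1 ± 5)/2.
Solving: r_1 = 2, r_2 = -3.

indicial: r^2 + 1 r - 6 = 0; roots r_1 = 2, r_2 = -3


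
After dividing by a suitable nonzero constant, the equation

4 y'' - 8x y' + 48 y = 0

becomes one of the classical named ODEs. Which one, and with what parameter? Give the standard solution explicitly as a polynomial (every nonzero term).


All three coefficients share the factor 4; dividing through by 4 gives  y'' - 2x y' + 12 y = 0.
This matches the Hermite equation y'' - 2x y' + 2n y = 0 with 2n = 12, so n = 6; the polynomial solution is H_6(x).
With y = sum_k a_k x^k, matching x^k gives (k+2)(k+1) a_{k+2} = 2(k - n) a_k = 2(k - 6) a_k. The right side vanishes at k = 6, so the series with the parity of 6 terminates at degree 6.
Standard normalization: leading coefficient of H_n is 2^n, so a_6 = 2^6 = 64. Work downward with a_k = (k+1)(k+2) a_{k+2} / (2(k - n)):
  a_4 = (5)(6)(64) / (2(4 - 6)) = 1920/(-4) = -480
  a_2 = (3)(4)(-480) / (2(2 - 6)) = -5760/(-8) = 720
  a_0 = (1)(2)(720) / (2(0 - 6)) = 1440/(-12) = -120
Hence H_6(x) = 64 x^6 - 480 x^4 + 720 x^2 - 120.

H_6(x); series = 64 x^6 - 480 x^4 + 720 x^2 - 120


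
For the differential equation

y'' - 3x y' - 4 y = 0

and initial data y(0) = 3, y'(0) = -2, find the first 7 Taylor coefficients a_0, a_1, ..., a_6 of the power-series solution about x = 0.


Ansatz: y(x) = sum_{n>=0} a_n x^n, so y'(x) = sum_{n>=1} n a_n x^(n-1) and y''(x) = sum_{n>=2} n(n-1) a_n x^(n-2).
Substitute into P(x) y'' + Q(x) y' + R(x) y = 0 with P(x) = 1, Q(x) = -3x, R(x) = -4, and match powers of x.
Initial conditions: a_0 = 3, a_1 = -2.
Setting the coefficient of each power of x to zero and solving order by order (substituting the coefficients already found):
  x^0: 2 a_2 - 4 a_0 = 0  ->  2 a_2 = 4 a_0 = 12  ->  a_2 = 6
  x^1: 6 a_3 - 7 a_1 = 0  ->  6 a_3 = 7 a_1 = -14  ->  a_3 = -7/3
  x^2: 12 a_4 - 10 a_2 = 0  ->  12 a_4 = 10 a_2 = 60  ->  a_4 = 5
  x^3: 20 a_5 - 13 a_3 = 0  ->  20 a_5 = 13 a_3 = -91/3  ->  a_5 = -91/60
  x^4: 30 a_6 - 16 a_4 = 0  ->  30 a_6 = 16 a_4 = 80  ->  a_6 = 8/3
Truncated series: y(x) = 3 - 2 x + 6 x^2 - (7/3) x^3 + 5 x^4 - (91/60) x^5 + (8/3) x^6 + O(x^7).

a_0 = 3; a_1 = -2; a_2 = 6; a_3 = -7/3; a_4 = 5; a_5 = -91/60; a_6 = 8/3


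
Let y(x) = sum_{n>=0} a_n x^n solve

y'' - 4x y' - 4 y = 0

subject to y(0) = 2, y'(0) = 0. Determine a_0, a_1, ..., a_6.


Ansatz: y(x) = sum_{n>=0} a_n x^n, so y'(x) = sum_{n>=1} n a_n x^(n-1) and y''(x) = sum_{n>=2} n(n-1) a_n x^(n-2).
Substitute into P(x) y'' + Q(x) y' + R(x) y = 0 with P(x) = 1, Q(x) = -4x, R(x) = -4, and match powers of x.
Initial conditions: a_0 = 2, a_1 = 0.
Setting the coefficient of each power of x to zero and solving order by order (substituting the coefficients already found):
  x^0: 2 a_2 - 4 a_0 = 0  ->  2 a_2 = 4 a_0 = 8  ->  a_2 = 4
  x^1: 6 a_3 - 8 a_1 = 0  ->  6 a_3 = 8 a_1 = 0  ->  a_3 = 0
  x^2: 12 a_4 - 12 a_2 = 0  ->  12 a_4 = 12 a_2 = 48  ->  a_4 = 4
  x^3: 20 a_5 - 16 a_3 = 0  ->  20 a_5 = 16 a_3 = 0  ->  a_5 = 0
  x^4: 30 a_6 - 20 a_4 = 0  ->  30 a_6 = 20 a_4 = 80  ->  a_6 = 8/3
Truncated series: y(x) = 2 + 4 x^2 + 4 x^4 + (8/3) x^6 + O(x^7).

a_0 = 2; a_1 = 0; a_2 = 4; a_3 = 0; a_4 = 4; a_5 = 0; a_6 = 8/3


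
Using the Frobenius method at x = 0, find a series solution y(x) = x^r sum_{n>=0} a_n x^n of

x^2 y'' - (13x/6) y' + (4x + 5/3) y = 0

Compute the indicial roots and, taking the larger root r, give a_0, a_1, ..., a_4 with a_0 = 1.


Write in Frobenius form y'' + (p(x)/x) y' + (q(x)/x^2) y = 0:
  p(x) = -13/6,  q(x) = 4x + 5/3.
Indicial equation: r(r-1) + (-13/6) r + (5/3) = 0 -> roots r_1 = 5/2, r_2 = 2/3.
Take r = r_1 = 5/2. Let y(x) = x^r sum_{n>=0} a_n x^n with a_0 = 1.
Substitute y = x^r sum a_n x^n and match x^{r+n}. The recurrence is
  D(n) a_n + 4 a_{n-1} = 0,  where D(n) = (r+n)(r+n-1) + (-13/6)(r+n) + (5/3).
  a_n = -4 / D(n) * a_{n-1}.
Since the indicial polynomial factors as (r - r_1)(r - r_2), D(n) = (r_1 + n - r_1)(r_1 + n - r_2) = n(n + 11/6).
Evaluating step by step (a_0 = 1):
  n = 1: D(1) = 1(1 + 11/6) = 17/6; numerator = -4(1) = -4; a_1 = (-4)/(17/6) = -24/17
  n = 2: D(2) = 2(2 + 11/6) = 23/3; numerator = -4(-24/17) = 96/17; a_2 = (96/17)/(23/3) = 288/391
  n = 3: D(3) = 3(3 + 11/6) = 29/2; numerator = -4(288/391) = -1152/391; a_3 = (-1152/391)/(29/2) = -2304/11339
  n = 4: D(4) = 4(4 + 11/6) = 70/3; numerator = -4(-2304/11339) = 9216/11339; a_4 = (9216/11339)/(70/3) = 13824/396865

r = 5/2; a_0 = 1; a_1 = -24/17; a_2 = 288/391; a_3 = -2304/11339; a_4 = 13824/396865


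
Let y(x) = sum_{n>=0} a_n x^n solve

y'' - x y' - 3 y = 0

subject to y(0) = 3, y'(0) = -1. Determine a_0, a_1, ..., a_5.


Ansatz: y(x) = sum_{n>=0} a_n x^n, so y'(x) = sum_{n>=1} n a_n x^(n-1) and y''(x) = sum_{n>=2} n(n-1) a_n x^(n-2).
Substitute into P(x) y'' + Q(x) y' + R(x) y = 0 with P(x) = 1, Q(x) = -x, R(x) = -3, and match powers of x.
Initial conditions: a_0 = 3, a_1 = -1.
Setting the coefficient of each power of x to zero and solving order by order (substituting the coefficients already found):
  x^0: 2 a_2 - 3 a_0 = 0  ->  2 a_2 = 3 a_0 = 9  ->  a_2 = 9/2
  x^1: 6 a_3 - 4 a_1 = 0  ->  6 a_3 = 4 a_1 = -4  ->  a_3 = -2/3
  x^2: 12 a_4 - 5 a_2 = 0  ->  12 a_4 = 5 a_2 = 45/2  ->  a_4 = 15/8
  x^3: 20 a_5 - 6 a_3 = 0  ->  20 a_5 = 6 a_3 = -4  ->  a_5 = -1/5
Truncated series: y(x) = 3 - x + (9/2) x^2 - (2/3) x^3 + (15/8) x^4 - (1/5) x^5 + O(x^6).

a_0 = 3; a_1 = -1; a_2 = 9/2; a_3 = -2/3; a_4 = 15/8; a_5 = -1/5


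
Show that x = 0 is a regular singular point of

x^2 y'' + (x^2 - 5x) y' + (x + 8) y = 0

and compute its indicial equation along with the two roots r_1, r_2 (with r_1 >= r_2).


Divide by x^2 to reach normal form y'' + P_1(x) y' + P_2(x) y = 0 with P_1(x) = 1 - 5/x and P_2(x) = 1/x + 8/x^2.
x = 0 is a singular point because the y'-coefficient 1 - 5/x has a pole at x = 0 and the y-coefficient 1/x + 8/x^2 has a pole at x = 0.
It is a regular singular point because x P_1(x) = p(x) = x - 5 and x^2 P_2(x) = q(x) = x + 8 are polynomials, hence analytic at x = 0.
p(0) = -5,  q(0) = 8.
Indicial equation: r(r-1) + p(0) r + q(0) = 0, i.e. r^2 + (p(0) - 1) r + q(0) = 0, i.e. r^2 - 6 r + 8 = 0.
Discriminant: (-6)^2 - 4(8) = 4, so r = (6 ± 2)/2.
Solving: r_1 = 4, r_2 = 2.

indicial: r^2 - 6 r + 8 = 0; roots r_1 = 4, r_2 = 2


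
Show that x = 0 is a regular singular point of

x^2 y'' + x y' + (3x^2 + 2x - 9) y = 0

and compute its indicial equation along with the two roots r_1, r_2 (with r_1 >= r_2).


Divide by x^2 to reach normal form y'' + P_1(x) y' + P_2(x) y = 0 with P_1(x) = 1/x and P_2(x) = 3 + 2/x - 9/x^2.
x = 0 is a singular point because the y'-coefficient 1/x has a pole at x = 0 and the y-coefficient 3 + 2/x - 9/x^2 has a pole at x = 0.
It is a regular singular point because x P_1(x) = p(x) = 1 and x^2 P_2(x) = q(x) = 3x^2 + 2x - 9 are polynomials, hence analytic at x = 0.
p(0) = 1,  q(0) = -9.
Indicial equation: r(r-1) + p(0) r + q(0) = 0, i.e. r^2 + (p(0) - 1) r + q(0) = 0, i.e. r^2 - 9 = 0.
Discriminant: (0)^2 - 4(-9) = 36, so r = (0 ± 6)/2.
Solving: r_1 = 3, r_2 = -3.

indicial: r^2 - 9 = 0; roots r_1 = 3, r_2 = -3


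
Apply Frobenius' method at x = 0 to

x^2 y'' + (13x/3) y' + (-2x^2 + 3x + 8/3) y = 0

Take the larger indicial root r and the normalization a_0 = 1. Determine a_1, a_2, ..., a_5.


Write in Frobenius form y'' + (p(x)/x) y' + (q(x)/x^2) y = 0:
  p(x) = 13/3,  q(x) = -2x^2 + 3x + 8/3.
Indicial equation: r(r-1) + (13/3) r + (8/3) = 0 -> roots r_1 = -4/3, r_2 = -2.
Take r = r_1 = -4/3. Let y(x) = x^r sum_{n>=0} a_n x^n with a_0 = 1.
Substitute y = x^r sum a_n x^n and match x^{r+n}. The recurrence is
  D(n) a_n + 3 a_{n-1} - 2 a_{n-2} = 0,  where D(n) = (r+n)(r+n-1) + (13/3)(r+n) + (8/3).
  a_n = [-3 a_{n-1} + 2 a_{n-2}] / D(n).
Since the indicial polynomial factors as (r - r_1)(r - r_2), D(n) = (r_1 + n - r_1)(r_1 + n - r_2) = n(n + 2/3).
Evaluating step by step (a_0 = 1):
  n = 1: D(1) = 1(1 + 2/3) = 5/3; numerator = -3(1) = -3; a_1 = (-3)/(5/3) = -9/5
  n = 2: D(2) = 2(2 + 2/3) = 16/3; numerator = -3(-9/5) + 2(1) = 37/5; a_2 = (37/5)/(16/3) = 111/80
  n = 3: D(3) = 3(3 + 2/3) = 11; numerator = -3(111/80) + 2(-9/5) = -621/80; a_3 = (-621/80)/(11) = -621/880
  n = 4: D(4) = 4(4 + 2/3) = 56/3; numerator = -3(-621/880) + 2(111/80) = 861/176; a_4 = (861/176)/(56/3) = 369/1408
  n = 5: D(5) = 5(5 + 2/3) = 85/3; numerator = -3(369/1408) + 2(-621/880) = -15471/7040; a_5 = (-15471/7040)/(85/3) = -46413/598400

r = -4/3; a_0 = 1; a_1 = -9/5; a_2 = 111/80; a_3 = -621/880; a_4 = 369/1408; a_5 = -46413/598400


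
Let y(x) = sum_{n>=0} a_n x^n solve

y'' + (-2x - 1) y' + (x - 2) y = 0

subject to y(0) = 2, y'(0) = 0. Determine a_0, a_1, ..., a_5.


Ansatz: y(x) = sum_{n>=0} a_n x^n, so y'(x) = sum_{n>=1} n a_n x^(n-1) and y''(x) = sum_{n>=2} n(n-1) a_n x^(n-2).
Substitute into P(x) y'' + Q(x) y' + R(x) y = 0 with P(x) = 1, Q(x) = -2x - 1, R(x) = x - 2, and match powers of x.
Initial conditions: a_0 = 2, a_1 = 0.
Setting the coefficient of each power of x to zero and solving order by order (substituting the coefficients already found):
  x^0: 2 a_2 - a_1 - 2 a_0 = 0  ->  2 a_2 = a_1 + 2 a_0 = 4  ->  a_2 = 2
  x^1: 6 a_3 - 2 a_2 - 4 a_1 + a_0 = 0  ->  6 a_3 = 2 a_2 + 4 a_1 - a_0 = 2  ->  a_3 = 1/3
  x^2: 12 a_4 - 3 a_3 - 6 a_2 + a_1 = 0  ->  12 a_4 = 3 a_3 + 6 a_2 - a_1 = 13  ->  a_4 = 13/12
  x^3: 20 a_5 - 4 a_4 - 8 a_3 + a_2 = 0  ->  20 a_5 = 4 a_4 + 8 a_3 - a_2 = 5  ->  a_5 = 1/4
Truncated series: y(x) = 2 + 2 x^2 + (1/3) x^3 + (13/12) x^4 + (1/4) x^5 + O(x^6).

a_0 = 2; a_1 = 0; a_2 = 2; a_3 = 1/3; a_4 = 13/12; a_5 = 1/4


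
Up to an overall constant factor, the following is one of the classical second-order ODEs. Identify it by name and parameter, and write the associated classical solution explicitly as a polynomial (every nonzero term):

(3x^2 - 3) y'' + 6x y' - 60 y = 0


All three coefficients share the factor -3; dividing through by -3 gives  (1 - x^2) y'' - 2x y' + 20 y = 0.
This matches the Legendre equation (1 - x^2) y'' - 2x y' + n(n+1) y = 0 (note the -2x y' term) with n(n+1) = 20, so n = 4; the polynomial solution is P_4(x).
With y = sum_k a_k x^k, matching x^k gives (k+2)(k+1) a_{k+2} = [k(k+1) - n(n+1)] a_k = (k - 4)(k + 5) a_k. The right side vanishes at k = 4, so the series with the parity of 4 terminates at degree 4.
Standard normalization (P_n(1) = 1): leading coefficient (2n)!/(2^n (n!)^2) = 40320/(16*576) = 35/8, so a_4 = 35/8. Work downward with a_k = (k+1)(k+2) a_{k+2} / ((k - 4)(k + 5)):
  a_2 = (3)(4)(35/8) / ((2 - 4)(2 + 5)) = (105/2)/(-14) = -15/4
  a_0 = (1)(2)(-15/4) / ((0 - 4)(0 + 5)) = (-15/2)/(-20) = 3/8
Hence P_4(x) = 35 x^4/8 - 15 x^2/4 + 3/8.

P_4(x); series = 35 x^4/8 - 15 x^2/4 + 3/8


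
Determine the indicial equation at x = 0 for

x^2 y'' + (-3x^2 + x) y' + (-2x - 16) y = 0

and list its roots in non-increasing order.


Divide by x^2 to reach normal form y'' + P_1(x) y' + P_2(x) y = 0 with P_1(x) = -3 + 1/x and P_2(x) = -2/x - 16/x^2.
x = 0 is a singular point because the y'-coefficient -3 + 1/x has a pole at x = 0 and the y-coefficient -2/x - 16/x^2 has a pole at x = 0.
It is a regular singular point because x P_1(x) = p(x) = 1 - 3x and x^2 P_2(x) = q(x) = -2x - 16 are polynomials, hence analytic at x = 0.
p(0) = 1,  q(0) = -16.
Indicial equation: r(r-1) + p(0) r + q(0) = 0, i.e. r^2 + (p(0) - 1) r + q(0) = 0, i.e. r^2 - 16 = 0.
Discriminant: (0)^2 - 4(-16) = 64, so r = (0 ± 8)/2.
Solving: r_1 = 4, r_2 = -4.

indicial: r^2 - 16 = 0; roots r_1 = 4, r_2 = -4


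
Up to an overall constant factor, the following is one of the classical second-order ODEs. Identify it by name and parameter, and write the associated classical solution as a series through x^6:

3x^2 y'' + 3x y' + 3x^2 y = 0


All three coefficients share the factor 3; dividing through by 3 gives  x^2 y'' + x y' + x^2 y = 0.
This matches the Bessel equation x^2 y'' + x y' + (x^2 - nu^2) y = 0 with nu^2 = 0, so nu = 0; the solution bounded at x = 0 is J_0(x).
Frobenius at x = 0: indicial roots ±nu; for r = nu the recurrence k(k + 2nu) c_k = -c_{k-2} gives the standard series J_nu(x) = sum_{k>=0} (-1)^k / (k! (k+nu)!) (x/2)^(2k+nu). Evaluate the first 4 terms:
  k = 0: (-1)^0 / (0! * 0! * 2^0) x^0 = 1/(1*1*1) x^0 = (1) x^0
  k = 1: (-1)^1 / (1! * 1! * 2^2) x^2 = -1/(1*1*4) x^2 = (-1/4) x^2
  k = 2: (-1)^2 / (2! * 2! * 2^4) x^4 = 1/(2*2*16) x^4 = (1/64) x^4
  k = 3: (-1)^3 / (3! * 3! * 2^6) x^6 = -1/(6*6*64) x^6 = (-1/2304) x^6
Hence J_0(x) = -x^6/2304 + x^4/64 - x^2/4 + 1 + ....

J_0(x); series = -x^6/2304 + x^4/64 - x^2/4 + 1


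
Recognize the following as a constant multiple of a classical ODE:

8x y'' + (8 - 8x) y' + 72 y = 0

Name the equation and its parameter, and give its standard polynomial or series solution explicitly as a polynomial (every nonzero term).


All three coefficients share the factor 8; dividing through by 8 gives  x y'' + (1 - x) y' + 9 y = 0.
This matches the Laguerre equation x y'' + (1 - x) y' + n y = 0 with n = 9; the polynomial solution is L_9(x).
With y = sum_k a_k x^k, matching x^k gives (k+1)k a_{k+1} + (k+1) a_{k+1} - k a_k + n a_k = 0, i.e. (k+1)^2 a_{k+1} = (k - n) a_k = (k - 9) a_k. The right side vanishes at k = 9, so the series terminates at degree 9.
Standard normalization L_n(0) = 1 gives a_0 = 1. Work upward with a_{k+1} = (k - 9) a_k / (k+1)^2:
  a_1 = (0 - 9)(1) / 1^2 = -9/1 = -9
  a_2 = (1 - 9)(-9) / 2^2 = 72/4 = 18
  a_3 = (2 - 9)(18) / 3^2 = -126/9 = -14
  a_4 = (3 - 9)(-14) / 4^2 = 84/16 = 21/4
  a_5 = (4 - 9)(21/4) / 5^2 = (-105/4)/25 = -21/20
  a_6 = (5 - 9)(-21/20) / 6^2 = (21/5)/36 = 7/60
  a_7 = (6 - 9)(7/60) / 7^2 = (-7/20)/49 = -1/140
  a_8 = (7 - 9)(-1/140) / 8^2 = (1/70)/64 = 1/4480
  a_9 = (8 - 9)(1/4480) / 9^2 = (-1/4480)/81 = -1/362880
Hence L_9(x) = -x^9/362880 + x^8/4480 - x^7/140 + 7 x^6/60 - 21 x^5/20 + 21 x^4/4 - 14 x^3 + 18 x^2 - 9 x + 1.

L_9(x); series = -x^9/362880 + x^8/4480 - x^7/140 + 7 x^6/60 - 21 x^5/20 + 21 x^4/4 - 14 x^3 + 18 x^2 - 9 x + 1


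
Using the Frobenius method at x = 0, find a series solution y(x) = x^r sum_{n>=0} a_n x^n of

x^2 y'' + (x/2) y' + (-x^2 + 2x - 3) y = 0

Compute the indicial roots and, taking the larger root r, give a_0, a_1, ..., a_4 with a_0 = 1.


Write in Frobenius form y'' + (p(x)/x) y' + (q(x)/x^2) y = 0:
  p(x) = 1/2,  q(x) = -x^2 + 2x - 3.
Indicial equation: r(r-1) + (1/2) r + (-3) = 0 -> roots r_1 = 2, r_2 = -3/2.
Take r = r_1 = 2. Let y(x) = x^r sum_{n>=0} a_n x^n with a_0 = 1.
Substitute y = x^r sum a_n x^n and match x^{r+n}. The recurrence is
  D(n) a_n + 2 a_{n-1} - 1 a_{n-2} = 0,  where D(n) = (r+n)(r+n-1) + (1/2)(r+n) + (-3).
  a_n = [-2 a_{n-1} + 1 a_{n-2}] / D(n).
Since the indicial polynomial factors as (r - r_1)(r - r_2), D(n) = (r_1 + n - r_1)(r_1 + n - r_2) = n(n + 7/2).
Evaluating step by step (a_0 = 1):
  n = 1: D(1) = 1(1 + 7/2) = 9/2; numerator = -2(1) = -2; a_1 = (-2)/(9/2) = -4/9
  n = 2: D(2) = 2(2 + 7/2) = 11; numerator = -2(-4/9) + 1(1) = 17/9; a_2 = (17/9)/(11) = 17/99
  n = 3: D(3) = 3(3 + 7/2) = 39/2; numerator = -2(17/99) + 1(-4/9) = -26/33; a_3 = (-26/33)/(39/2) = -4/99
  n = 4: D(4) = 4(4 + 7/2) = 30; numerator = -2(-4/99) + 1(17/99) = 25/99; a_4 = (25/99)/(30) = 5/594

r = 2; a_0 = 1; a_1 = -4/9; a_2 = 17/99; a_3 = -4/99; a_4 = 5/594


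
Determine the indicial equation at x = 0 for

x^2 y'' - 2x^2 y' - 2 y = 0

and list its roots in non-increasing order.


Divide by x^2 to reach normal form y'' + P_1(x) y' + P_2(x) y = 0 with P_1(x) = -2 and P_2(x) = -2/x^2.
x = 0 is a singular point because the y-coefficient -2/x^2 has a pole at x = 0.
It is a regular singular point because x P_1(x) = p(x) = -2x and x^2 P_2(x) = q(x) = -2 are polynomials, hence analytic at x = 0.
p(0) = 0,  q(0) = -2.
Indicial equation: r(r-1) + p(0) r + q(0) = 0, i.e. r^2 + (p(0) - 1) r + q(0) = 0, i.e. r^2 - 1 r - 2 = 0.
Discriminant: (-1)^2 - 4(-2) = 9, so r = (1 ± 3)/2.
Solving: r_1 = 2, r_2 = -1.

indicial: r^2 - 1 r - 2 = 0; roots r_1 = 2, r_2 = -1


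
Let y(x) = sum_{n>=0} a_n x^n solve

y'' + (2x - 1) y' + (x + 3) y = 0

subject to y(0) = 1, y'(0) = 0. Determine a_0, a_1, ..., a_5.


Ansatz: y(x) = sum_{n>=0} a_n x^n, so y'(x) = sum_{n>=1} n a_n x^(n-1) and y''(x) = sum_{n>=2} n(n-1) a_n x^(n-2).
Substitute into P(x) y'' + Q(x) y' + R(x) y = 0 with P(x) = 1, Q(x) = 2x - 1, R(x) = x + 3, and match powers of x.
Initial conditions: a_0 = 1, a_1 = 0.
Setting the coefficient of each power of x to zero and solving order by order (substituting the coefficients already found):
  x^0: 2 a_2 - a_1 + 3 a_0 = 0  ->  2 a_2 = a_1 - 3 a_0 = -3  ->  a_2 = -3/2
  x^1: 6 a_3 - 2 a_2 + 5 a_1 + a_0 = 0  ->  6 a_3 = 2 a_2 - 5 a_1 - a_0 = -4  ->  a_3 = -2/3
  x^2: 12 a_4 - 3 a_3 + 7 a_2 + a_1 = 0  ->  12 a_4 = 3 a_3 - 7 a_2 - a_1 = 17/2  ->  a_4 = 17/24
  x^3: 20 a_5 - 4 a_4 + 9 a_3 + a_2 = 0  ->  20 a_5 = 4 a_4 - 9 a_3 - a_2 = 31/3  ->  a_5 = 31/60
Truncated series: y(x) = 1 - (3/2) x^2 - (2/3) x^3 + (17/24) x^4 + (31/60) x^5 + O(x^6).

a_0 = 1; a_1 = 0; a_2 = -3/2; a_3 = -2/3; a_4 = 17/24; a_5 = 31/60


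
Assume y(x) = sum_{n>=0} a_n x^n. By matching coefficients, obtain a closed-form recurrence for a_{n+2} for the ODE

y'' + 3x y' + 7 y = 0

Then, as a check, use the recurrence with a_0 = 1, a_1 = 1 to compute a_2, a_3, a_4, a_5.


Substitute y = sum_n a_n x^n.
y''(x) has coefficient (n+2)(n+1) a_{n+2} at x^n;
3 x y'(x) has coefficient 3 n a_n at x^n (shift);
7 y(x) has coefficient 7 a_n at x^n.
Matching x^n: (n+2)(n+1) a_{n+2} + (3n + 7) a_n = 0.
Thus a_{n+2} = (-3n - 7) / ((n+1)(n+2)) * a_n.

Check with a_0 = 1, a_1 = 1 (apply the recurrence for n = 0, 1, 2, 3): a_0 = 1, a_1 = 1, a_2 = -7/2, a_3 = -5/3, a_4 = 91/24, a_5 = 4/3.

a_(n+2) = (-3n - 7) / ((n+1)(n+2)) * a_n; check: a_0 = 1, a_1 = 1, a_2 = -7/2, a_3 = -5/3, a_4 = 91/24, a_5 = 4/3


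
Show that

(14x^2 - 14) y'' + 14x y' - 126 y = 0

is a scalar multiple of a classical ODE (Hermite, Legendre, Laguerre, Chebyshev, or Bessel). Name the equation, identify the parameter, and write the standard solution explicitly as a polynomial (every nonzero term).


All three coefficients share the factor -14; dividing through by -14 gives  (1 - x^2) y'' - x y' + 9 y = 0.
This matches the Chebyshev equation (1 - x^2) y'' - x y' + n^2 y = 0 (note the -x y' term, not -2x y') with n^2 = 9, so n = 3; the polynomial solution is T_3(x).
With y = sum_k a_k x^k, matching x^k gives (k+2)(k+1) a_{k+2} = (k^2 - n^2) a_k = (k - 3)(k + 3) a_k. The right side vanishes at k = 3, so the series with the parity of 3 terminates at degree 3.
Standard normalization: leading coefficient of T_n is 2^(n-1), so a_3 = 2^2 = 4. Work downward with a_k = (k+1)(k+2) a_{k+2} / ((k - 3)(k + 3)):
  a_1 = (2)(3)(4) / ((1 - 3)(1 + 3)) = 24/(-8) = -3
Hence T_3(x) = 4 x^3 - 3 x.

T_3(x); series = 4 x^3 - 3 x


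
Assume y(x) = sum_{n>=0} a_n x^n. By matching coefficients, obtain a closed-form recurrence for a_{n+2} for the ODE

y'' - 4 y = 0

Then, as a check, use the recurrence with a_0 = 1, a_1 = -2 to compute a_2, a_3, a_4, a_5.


Substitute y = sum_n a_n x^n into y'' + (const) y = 0.
y''(x) = sum_{n>=0} (n+2)(n+1) a_{n+2} x^n.
The ODE becomes sum_n [(n+2)(n+1) a_{n+2} - 4 a_n] x^n = 0.
Setting each coefficient to zero gives the recurrence:
  (n+2)(n+1) a_{n+2} - 4 a_n = 0,
  a_{n+2} = 4 / ((n+1)(n+2)) a_n.

Check with a_0 = 1, a_1 = -2 (apply the recurrence for n = 0, 1, 2, 3): a_0 = 1, a_1 = -2, a_2 = 2, a_3 = -4/3, a_4 = 2/3, a_5 = -4/15.

a_{n+2} = 4/((n+1)(n+2)) * a_n; check: a_0 = 1, a_1 = -2, a_2 = 2, a_3 = -4/3, a_4 = 2/3, a_5 = -4/15


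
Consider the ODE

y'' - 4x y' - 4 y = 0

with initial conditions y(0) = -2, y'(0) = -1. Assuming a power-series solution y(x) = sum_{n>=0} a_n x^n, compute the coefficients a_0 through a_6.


Ansatz: y(x) = sum_{n>=0} a_n x^n, so y'(x) = sum_{n>=1} n a_n x^(n-1) and y''(x) = sum_{n>=2} n(n-1) a_n x^(n-2).
Substitute into P(x) y'' + Q(x) y' + R(x) y = 0 with P(x) = 1, Q(x) = -4x, R(x) = -4, and match powers of x.
Initial conditions: a_0 = -2, a_1 = -1.
Setting the coefficient of each power of x to zero and solving order by order (substituting the coefficients already found):
  x^0: 2 a_2 - 4 a_0 = 0  ->  2 a_2 = 4 a_0 = -8  ->  a_2 = -4
  x^1: 6 a_3 - 8 a_1 = 0  ->  6 a_3 = 8 a_1 = -8  ->  a_3 = -4/3
  x^2: 12 a_4 - 12 a_2 = 0  ->  12 a_4 = 12 a_2 = -48  ->  a_4 = -4
  x^3: 20 a_5 - 16 a_3 = 0  ->  20 a_5 = 16 a_3 = -64/3  ->  a_5 = -16/15
  x^4: 30 a_6 - 20 a_4 = 0  ->  30 a_6 = 20 a_4 = -80  ->  a_6 = -8/3
Truncated series: y(x) = -2 - x - 4 x^2 - (4/3) x^3 - 4 x^4 - (16/15) x^5 - (8/3) x^6 + O(x^7).

a_0 = -2; a_1 = -1; a_2 = -4; a_3 = -4/3; a_4 = -4; a_5 = -16/15; a_6 = -8/3


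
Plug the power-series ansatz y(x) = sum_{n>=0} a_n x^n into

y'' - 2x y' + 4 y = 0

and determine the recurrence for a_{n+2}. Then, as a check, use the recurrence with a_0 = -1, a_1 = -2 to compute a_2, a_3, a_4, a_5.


Substitute y = sum_n a_n x^n.
y''(x) has coefficient (n+2)(n+1) a_{n+2} at x^n;
-2 x y'(x) has coefficient -2 n a_n at x^n (shift);
4 y(x) has coefficient 4 a_n at x^n.
Matching x^n: (n+2)(n+1) a_{n+2} + (-2n + 4) a_n = 0.
Thus a_{n+2} = (2n - 4) / ((n+1)(n+2)) * a_n.

Check with a_0 = -1, a_1 = -2 (apply the recurrence for n = 0, 1, 2, 3): a_0 = -1, a_1 = -2, a_2 = 2, a_3 = 2/3, a_4 = 0, a_5 = 1/15.

a_(n+2) = (2n - 4) / ((n+1)(n+2)) * a_n; check: a_0 = -1, a_1 = -2, a_2 = 2, a_3 = 2/3, a_4 = 0, a_5 = 1/15


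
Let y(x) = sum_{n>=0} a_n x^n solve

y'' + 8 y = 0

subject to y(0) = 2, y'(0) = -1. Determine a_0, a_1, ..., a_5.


Ansatz: y(x) = sum_{n>=0} a_n x^n, so y'(x) = sum_{n>=1} n a_n x^(n-1) and y''(x) = sum_{n>=2} n(n-1) a_n x^(n-2).
Substitute into P(x) y'' + Q(x) y' + R(x) y = 0 with P(x) = 1, Q(x) = 0, R(x) = 8, and match powers of x.
Initial conditions: a_0 = 2, a_1 = -1.
Setting the coefficient of each power of x to zero and solving order by order (substituting the coefficients already found):
  x^0: 2 a_2 + 8 a_0 = 0  ->  2 a_2 = -8 a_0 = -16  ->  a_2 = -8
  x^1: 6 a_3 + 8 a_1 = 0  ->  6 a_3 = -8 a_1 = 8  ->  a_3 = 4/3
  x^2: 12 a_4 + 8 a_2 = 0  ->  12 a_4 = -8 a_2 = 64  ->  a_4 = 16/3
  x^3: 20 a_5 + 8 a_3 = 0  ->  20 a_5 = -8 a_3 = -32/3  ->  a_5 = -8/15
Truncated series: y(x) = 2 - x - 8 x^2 + (4/3) x^3 + (16/3) x^4 - (8/15) x^5 + O(x^6).

a_0 = 2; a_1 = -1; a_2 = -8; a_3 = 4/3; a_4 = 16/3; a_5 = -8/15


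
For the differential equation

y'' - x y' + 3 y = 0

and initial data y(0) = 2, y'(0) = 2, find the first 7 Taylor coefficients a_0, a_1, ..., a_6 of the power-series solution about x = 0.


Ansatz: y(x) = sum_{n>=0} a_n x^n, so y'(x) = sum_{n>=1} n a_n x^(n-1) and y''(x) = sum_{n>=2} n(n-1) a_n x^(n-2).
Substitute into P(x) y'' + Q(x) y' + R(x) y = 0 with P(x) = 1, Q(x) = -x, R(x) = 3, and match powers of x.
Initial conditions: a_0 = 2, a_1 = 2.
Setting the coefficient of each power of x to zero and solving order by order (substituting the coefficients already found):
  x^0: 2 a_2 + 3 a_0 = 0  ->  2 a_2 = -3 a_0 = -6  ->  a_2 = -3
  x^1: 6 a_3 + 2 a_1 = 0  ->  6 a_3 = -2 a_1 = -4  ->  a_3 = -2/3
  x^2: 12 a_4 + a_2 = 0  ->  12 a_4 = -a_2 = 3  ->  a_4 = 1/4
  x^3: 20 a_5 = 0  ->  a_5 = 0
  x^4: 30 a_6 - a_4 = 0  ->  30 a_6 = a_4 = 1/4  ->  a_6 = 1/120
Truncated series: y(x) = 2 + 2 x - 3 x^2 - (2/3) x^3 + (1/4) x^4 + (1/120) x^6 + O(x^7).

a_0 = 2; a_1 = 2; a_2 = -3; a_3 = -2/3; a_4 = 1/4; a_5 = 0; a_6 = 1/120


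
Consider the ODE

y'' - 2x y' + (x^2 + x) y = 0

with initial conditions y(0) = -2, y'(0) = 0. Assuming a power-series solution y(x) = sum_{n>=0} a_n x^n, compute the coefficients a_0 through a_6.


Ansatz: y(x) = sum_{n>=0} a_n x^n, so y'(x) = sum_{n>=1} n a_n x^(n-1) and y''(x) = sum_{n>=2} n(n-1) a_n x^(n-2).
Substitute into P(x) y'' + Q(x) y' + R(x) y = 0 with P(x) = 1, Q(x) = -2x, R(x) = x^2 + x, and match powers of x.
Initial conditions: a_0 = -2, a_1 = 0.
Setting the coefficient of each power of x to zero and solving order by order (substituting the coefficients already found):
  x^0: 2 a_2 = 0  ->  a_2 = 0
  x^1: 6 a_3 - 2 a_1 + a_0 = 0  ->  6 a_3 = 2 a_1 - a_0 = 2  ->  a_3 = 1/3
  x^2: 12 a_4 - 4 a_2 + a_1 + a_0 = 0  ->  12 a_4 = 4 a_2 - a_1 - a_0 = 2  ->  a_4 = 1/6
  x^3: 20 a_5 - 6 a_3 + a_2 + a_1 = 0  ->  20 a_5 = 6 a_3 - a_2 - a_1 = 2  ->  a_5 = 1/10
  x^4: 30 a_6 - 8 a_4 + a_3 + a_2 = 0  ->  30 a_6 = 8 a_4 - a_3 - a_2 = 1  ->  a_6 = 1/30
Truncated series: y(x) = -2 + (1/3) x^3 + (1/6) x^4 + (1/10) x^5 + (1/30) x^6 + O(x^7).

a_0 = -2; a_1 = 0; a_2 = 0; a_3 = 1/3; a_4 = 1/6; a_5 = 1/10; a_6 = 1/30


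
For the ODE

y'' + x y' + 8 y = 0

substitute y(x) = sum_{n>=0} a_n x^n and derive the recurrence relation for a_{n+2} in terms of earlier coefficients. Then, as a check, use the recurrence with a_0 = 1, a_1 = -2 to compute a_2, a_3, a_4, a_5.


Substitute y = sum_n a_n x^n.
y''(x) has coefficient (n+2)(n+1) a_{n+2} at x^n;
x y'(x) has coefficient n a_n at x^n (shift);
8 y(x) has coefficient 8 a_n at x^n.
Matching x^n: (n+2)(n+1) a_{n+2} + (n + 8) a_n = 0.
Thus a_{n+2} = (-n - 8) / ((n+1)(n+2)) * a_n.

Check with a_0 = 1, a_1 = -2 (apply the recurrence for n = 0, 1, 2, 3): a_0 = 1, a_1 = -2, a_2 = -4, a_3 = 3, a_4 = 10/3, a_5 = -33/20.

a_(n+2) = (-n - 8) / ((n+1)(n+2)) * a_n; check: a_0 = 1, a_1 = -2, a_2 = -4, a_3 = 3, a_4 = 10/3, a_5 = -33/20


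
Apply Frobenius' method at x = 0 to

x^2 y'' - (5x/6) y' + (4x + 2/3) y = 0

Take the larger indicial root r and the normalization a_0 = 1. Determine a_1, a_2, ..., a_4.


Write in Frobenius form y'' + (p(x)/x) y' + (q(x)/x^2) y = 0:
  p(x) = -5/6,  q(x) = 4x + 2/3.
Indicial equation: r(r-1) + (-5/6) r + (2/3) = 0 -> roots r_1 = 4/3, r_2 = 1/2.
Take r = r_1 = 4/3. Let y(x) = x^r sum_{n>=0} a_n x^n with a_0 = 1.
Substitute y = x^r sum a_n x^n and match x^{r+n}. The recurrence is
  D(n) a_n + 4 a_{n-1} = 0,  where D(n) = (r+n)(r+n-1) + (-5/6)(r+n) + (2/3).
  a_n = -4 / D(n) * a_{n-1}.
Since the indicial polynomial factors as (r - r_1)(r - r_2), D(n) = (r_1 + n - r_1)(r_1 + n - r_2) = n(n + 5/6).
Evaluating step by step (a_0 = 1):
  n = 1: D(1) = 1(1 + 5/6) = 11/6; numerator = -4(1) = -4; a_1 = (-4)/(11/6) = -24/11
  n = 2: D(2) = 2(2 + 5/6) = 17/3; numerator = -4(-24/11) = 96/11; a_2 = (96/11)/(17/3) = 288/187
  n = 3: D(3) = 3(3 + 5/6) = 23/2; numerator = -4(288/187) = -1152/187; a_3 = (-1152/187)/(23/2) = -2304/4301
  n = 4: D(4) = 4(4 + 5/6) = 58/3; numerator = -4(-2304/4301) = 9216/4301; a_4 = (9216/4301)/(58/3) = 13824/124729

r = 4/3; a_0 = 1; a_1 = -24/11; a_2 = 288/187; a_3 = -2304/4301; a_4 = 13824/124729


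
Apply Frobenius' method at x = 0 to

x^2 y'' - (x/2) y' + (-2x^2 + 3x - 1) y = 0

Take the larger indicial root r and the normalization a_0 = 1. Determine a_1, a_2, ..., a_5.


Write in Frobenius form y'' + (p(x)/x) y' + (q(x)/x^2) y = 0:
  p(x) = -1/2,  q(x) = -2x^2 + 3x - 1.
Indicial equation: r(r-1) + (-1/2) r + (-1) = 0 -> roots r_1 = 2, r_2 = -1/2.
Take r = r_1 = 2. Let y(x) = x^r sum_{n>=0} a_n x^n with a_0 = 1.
Substitute y = x^r sum a_n x^n and match x^{r+n}. The recurrence is
  D(n) a_n + 3 a_{n-1} - 2 a_{n-2} = 0,  where D(n) = (r+n)(r+n-1) + (-1/2)(r+n) + (-1).
  a_n = [-3 a_{n-1} + 2 a_{n-2}] / D(n).
Since the indicial polynomial factors as (r - r_1)(r - r_2), D(n) = (r_1 + n - r_1)(r_1 + n - r_2) = n(n + 5/2).
Evaluating step by step (a_0 = 1):
  n = 1: D(1) = 1(1 + 5/2) = 7/2; numerator = -3(1) = -3; a_1 = (-3)/(7/2) = -6/7
  n = 2: D(2) = 2(2 + 5/2) = 9; numerator = -3(-6/7) + 2(1) = 32/7; a_2 = (32/7)/(9) = 32/63
  n = 3: D(3) = 3(3 + 5/2) = 33/2; numerator = -3(32/63) + 2(-6/7) = -68/21; a_3 = (-68/21)/(33/2) = -136/693
  n = 4: D(4) = 4(4 + 5/2) = 26; numerator = -3(-136/693) + 2(32/63) = 1112/693; a_4 = (1112/693)/(26) = 556/9009
  n = 5: D(5) = 5(5 + 5/2) = 75/2; numerator = -3(556/9009) + 2(-136/693) = -5204/9009; a_5 = (-5204/9009)/(75/2) = -10408/675675

r = 2; a_0 = 1; a_1 = -6/7; a_2 = 32/63; a_3 = -136/693; a_4 = 556/9009; a_5 = -10408/675675
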